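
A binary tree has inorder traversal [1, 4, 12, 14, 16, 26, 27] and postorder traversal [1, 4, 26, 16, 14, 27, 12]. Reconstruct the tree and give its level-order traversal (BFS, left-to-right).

Inorder:   [1, 4, 12, 14, 16, 26, 27]
Postorder: [1, 4, 26, 16, 14, 27, 12]
Algorithm: postorder visits root last, so walk postorder right-to-left;
each value is the root of the current inorder slice — split it at that
value, recurse on the right subtree first, then the left.
Recursive splits:
  root=12; inorder splits into left=[1, 4], right=[14, 16, 26, 27]
  root=27; inorder splits into left=[14, 16, 26], right=[]
  root=14; inorder splits into left=[], right=[16, 26]
  root=16; inorder splits into left=[], right=[26]
  root=26; inorder splits into left=[], right=[]
  root=4; inorder splits into left=[1], right=[]
  root=1; inorder splits into left=[], right=[]
Reconstructed level-order: [12, 4, 27, 1, 14, 16, 26]


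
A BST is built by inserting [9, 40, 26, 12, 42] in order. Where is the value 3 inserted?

Starting tree (level order): [9, None, 40, 26, 42, 12]
Insertion path: 9
Result: insert 3 as left child of 9
Final tree (level order): [9, 3, 40, None, None, 26, 42, 12]


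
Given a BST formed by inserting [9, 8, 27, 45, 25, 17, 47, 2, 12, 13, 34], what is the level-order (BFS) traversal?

Tree insertion order: [9, 8, 27, 45, 25, 17, 47, 2, 12, 13, 34]
Tree (level-order array): [9, 8, 27, 2, None, 25, 45, None, None, 17, None, 34, 47, 12, None, None, None, None, None, None, 13]
BFS from the root, enqueuing left then right child of each popped node:
  queue [9] -> pop 9, enqueue [8, 27], visited so far: [9]
  queue [8, 27] -> pop 8, enqueue [2], visited so far: [9, 8]
  queue [27, 2] -> pop 27, enqueue [25, 45], visited so far: [9, 8, 27]
  queue [2, 25, 45] -> pop 2, enqueue [none], visited so far: [9, 8, 27, 2]
  queue [25, 45] -> pop 25, enqueue [17], visited so far: [9, 8, 27, 2, 25]
  queue [45, 17] -> pop 45, enqueue [34, 47], visited so far: [9, 8, 27, 2, 25, 45]
  queue [17, 34, 47] -> pop 17, enqueue [12], visited so far: [9, 8, 27, 2, 25, 45, 17]
  queue [34, 47, 12] -> pop 34, enqueue [none], visited so far: [9, 8, 27, 2, 25, 45, 17, 34]
  queue [47, 12] -> pop 47, enqueue [none], visited so far: [9, 8, 27, 2, 25, 45, 17, 34, 47]
  queue [12] -> pop 12, enqueue [13], visited so far: [9, 8, 27, 2, 25, 45, 17, 34, 47, 12]
  queue [13] -> pop 13, enqueue [none], visited so far: [9, 8, 27, 2, 25, 45, 17, 34, 47, 12, 13]
Result: [9, 8, 27, 2, 25, 45, 17, 34, 47, 12, 13]


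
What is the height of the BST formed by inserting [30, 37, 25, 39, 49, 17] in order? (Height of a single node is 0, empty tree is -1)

Insertion order: [30, 37, 25, 39, 49, 17]
Tree (level-order array): [30, 25, 37, 17, None, None, 39, None, None, None, 49]
Compute height bottom-up (empty subtree = -1):
  height(17) = 1 + max(-1, -1) = 0
  height(25) = 1 + max(0, -1) = 1
  height(49) = 1 + max(-1, -1) = 0
  height(39) = 1 + max(-1, 0) = 1
  height(37) = 1 + max(-1, 1) = 2
  height(30) = 1 + max(1, 2) = 3
Height = 3


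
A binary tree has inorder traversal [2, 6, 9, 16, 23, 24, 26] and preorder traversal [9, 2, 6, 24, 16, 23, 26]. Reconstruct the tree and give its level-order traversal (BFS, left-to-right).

Inorder:  [2, 6, 9, 16, 23, 24, 26]
Preorder: [9, 2, 6, 24, 16, 23, 26]
Algorithm: preorder visits root first, so consume preorder in order;
for each root, split the current inorder slice at that value into
left-subtree inorder and right-subtree inorder, then recurse.
Recursive splits:
  root=9; inorder splits into left=[2, 6], right=[16, 23, 24, 26]
  root=2; inorder splits into left=[], right=[6]
  root=6; inorder splits into left=[], right=[]
  root=24; inorder splits into left=[16, 23], right=[26]
  root=16; inorder splits into left=[], right=[23]
  root=23; inorder splits into left=[], right=[]
  root=26; inorder splits into left=[], right=[]
Reconstructed level-order: [9, 2, 24, 6, 16, 26, 23]


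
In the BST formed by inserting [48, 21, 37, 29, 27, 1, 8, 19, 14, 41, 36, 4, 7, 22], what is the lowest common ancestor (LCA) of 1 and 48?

Tree insertion order: [48, 21, 37, 29, 27, 1, 8, 19, 14, 41, 36, 4, 7, 22]
Tree (level-order array): [48, 21, None, 1, 37, None, 8, 29, 41, 4, 19, 27, 36, None, None, None, 7, 14, None, 22]
In a BST, the LCA of p=1, q=48 is the first node v on the
root-to-leaf path with p <= v <= q (go left if both < v, right if both > v).
Walk from root:
  at 48: 1 <= 48 <= 48, this is the LCA
LCA = 48


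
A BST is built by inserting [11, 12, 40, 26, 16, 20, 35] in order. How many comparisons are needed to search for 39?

Search path for 39: 11 -> 12 -> 40 -> 26 -> 35
Found: False
Comparisons: 5


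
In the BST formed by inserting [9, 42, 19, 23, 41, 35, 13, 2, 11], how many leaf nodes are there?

Tree built from: [9, 42, 19, 23, 41, 35, 13, 2, 11]
Tree (level-order array): [9, 2, 42, None, None, 19, None, 13, 23, 11, None, None, 41, None, None, 35]
Rule: A leaf has 0 children.
Per-node child counts:
  node 9: 2 child(ren)
  node 2: 0 child(ren)
  node 42: 1 child(ren)
  node 19: 2 child(ren)
  node 13: 1 child(ren)
  node 11: 0 child(ren)
  node 23: 1 child(ren)
  node 41: 1 child(ren)
  node 35: 0 child(ren)
Matching nodes: [2, 11, 35]
Count of leaf nodes: 3


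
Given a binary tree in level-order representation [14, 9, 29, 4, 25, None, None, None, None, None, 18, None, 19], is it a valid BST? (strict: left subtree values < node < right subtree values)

Level-order array: [14, 9, 29, 4, 25, None, None, None, None, None, 18, None, 19]
Validate using subtree bounds (lo, hi): at each node, require lo < value < hi,
then recurse left with hi=value and right with lo=value.
Preorder trace (stopping at first violation):
  at node 14 with bounds (-inf, +inf): OK
  at node 9 with bounds (-inf, 14): OK
  at node 4 with bounds (-inf, 9): OK
  at node 25 with bounds (9, 14): VIOLATION
Node 25 violates its bound: not (9 < 25 < 14).
Result: Not a valid BST


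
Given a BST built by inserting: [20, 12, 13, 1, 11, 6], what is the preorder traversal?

Tree insertion order: [20, 12, 13, 1, 11, 6]
Tree (level-order array): [20, 12, None, 1, 13, None, 11, None, None, 6]
Preorder traversal: [20, 12, 1, 11, 6, 13]


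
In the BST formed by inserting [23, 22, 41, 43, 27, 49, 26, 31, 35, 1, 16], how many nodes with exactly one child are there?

Tree built from: [23, 22, 41, 43, 27, 49, 26, 31, 35, 1, 16]
Tree (level-order array): [23, 22, 41, 1, None, 27, 43, None, 16, 26, 31, None, 49, None, None, None, None, None, 35]
Rule: These are nodes with exactly 1 non-null child.
Per-node child counts:
  node 23: 2 child(ren)
  node 22: 1 child(ren)
  node 1: 1 child(ren)
  node 16: 0 child(ren)
  node 41: 2 child(ren)
  node 27: 2 child(ren)
  node 26: 0 child(ren)
  node 31: 1 child(ren)
  node 35: 0 child(ren)
  node 43: 1 child(ren)
  node 49: 0 child(ren)
Matching nodes: [22, 1, 31, 43]
Count of nodes with exactly one child: 4


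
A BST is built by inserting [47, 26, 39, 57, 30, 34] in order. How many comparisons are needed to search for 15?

Search path for 15: 47 -> 26
Found: False
Comparisons: 2


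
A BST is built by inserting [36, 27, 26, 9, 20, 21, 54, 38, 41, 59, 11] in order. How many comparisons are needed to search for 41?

Search path for 41: 36 -> 54 -> 38 -> 41
Found: True
Comparisons: 4


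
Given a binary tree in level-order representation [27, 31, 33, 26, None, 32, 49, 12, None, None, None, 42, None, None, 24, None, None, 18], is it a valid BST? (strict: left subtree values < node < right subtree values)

Level-order array: [27, 31, 33, 26, None, 32, 49, 12, None, None, None, 42, None, None, 24, None, None, 18]
Validate using subtree bounds (lo, hi): at each node, require lo < value < hi,
then recurse left with hi=value and right with lo=value.
Preorder trace (stopping at first violation):
  at node 27 with bounds (-inf, +inf): OK
  at node 31 with bounds (-inf, 27): VIOLATION
Node 31 violates its bound: not (-inf < 31 < 27).
Result: Not a valid BST


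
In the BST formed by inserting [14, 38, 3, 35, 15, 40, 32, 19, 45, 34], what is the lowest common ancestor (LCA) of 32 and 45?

Tree insertion order: [14, 38, 3, 35, 15, 40, 32, 19, 45, 34]
Tree (level-order array): [14, 3, 38, None, None, 35, 40, 15, None, None, 45, None, 32, None, None, 19, 34]
In a BST, the LCA of p=32, q=45 is the first node v on the
root-to-leaf path with p <= v <= q (go left if both < v, right if both > v).
Walk from root:
  at 14: both 32 and 45 > 14, go right
  at 38: 32 <= 38 <= 45, this is the LCA
LCA = 38


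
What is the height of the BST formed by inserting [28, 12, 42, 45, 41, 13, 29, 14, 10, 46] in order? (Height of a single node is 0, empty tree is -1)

Insertion order: [28, 12, 42, 45, 41, 13, 29, 14, 10, 46]
Tree (level-order array): [28, 12, 42, 10, 13, 41, 45, None, None, None, 14, 29, None, None, 46]
Compute height bottom-up (empty subtree = -1):
  height(10) = 1 + max(-1, -1) = 0
  height(14) = 1 + max(-1, -1) = 0
  height(13) = 1 + max(-1, 0) = 1
  height(12) = 1 + max(0, 1) = 2
  height(29) = 1 + max(-1, -1) = 0
  height(41) = 1 + max(0, -1) = 1
  height(46) = 1 + max(-1, -1) = 0
  height(45) = 1 + max(-1, 0) = 1
  height(42) = 1 + max(1, 1) = 2
  height(28) = 1 + max(2, 2) = 3
Height = 3


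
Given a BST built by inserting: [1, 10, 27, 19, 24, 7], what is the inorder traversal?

Tree insertion order: [1, 10, 27, 19, 24, 7]
Tree (level-order array): [1, None, 10, 7, 27, None, None, 19, None, None, 24]
Inorder traversal: [1, 7, 10, 19, 24, 27]


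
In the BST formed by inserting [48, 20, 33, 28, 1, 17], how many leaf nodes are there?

Tree built from: [48, 20, 33, 28, 1, 17]
Tree (level-order array): [48, 20, None, 1, 33, None, 17, 28]
Rule: A leaf has 0 children.
Per-node child counts:
  node 48: 1 child(ren)
  node 20: 2 child(ren)
  node 1: 1 child(ren)
  node 17: 0 child(ren)
  node 33: 1 child(ren)
  node 28: 0 child(ren)
Matching nodes: [17, 28]
Count of leaf nodes: 2


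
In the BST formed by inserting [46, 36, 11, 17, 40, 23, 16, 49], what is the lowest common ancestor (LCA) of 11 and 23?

Tree insertion order: [46, 36, 11, 17, 40, 23, 16, 49]
Tree (level-order array): [46, 36, 49, 11, 40, None, None, None, 17, None, None, 16, 23]
In a BST, the LCA of p=11, q=23 is the first node v on the
root-to-leaf path with p <= v <= q (go left if both < v, right if both > v).
Walk from root:
  at 46: both 11 and 23 < 46, go left
  at 36: both 11 and 23 < 36, go left
  at 11: 11 <= 11 <= 23, this is the LCA
LCA = 11


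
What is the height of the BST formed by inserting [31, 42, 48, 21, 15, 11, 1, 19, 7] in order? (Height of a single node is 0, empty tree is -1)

Insertion order: [31, 42, 48, 21, 15, 11, 1, 19, 7]
Tree (level-order array): [31, 21, 42, 15, None, None, 48, 11, 19, None, None, 1, None, None, None, None, 7]
Compute height bottom-up (empty subtree = -1):
  height(7) = 1 + max(-1, -1) = 0
  height(1) = 1 + max(-1, 0) = 1
  height(11) = 1 + max(1, -1) = 2
  height(19) = 1 + max(-1, -1) = 0
  height(15) = 1 + max(2, 0) = 3
  height(21) = 1 + max(3, -1) = 4
  height(48) = 1 + max(-1, -1) = 0
  height(42) = 1 + max(-1, 0) = 1
  height(31) = 1 + max(4, 1) = 5
Height = 5


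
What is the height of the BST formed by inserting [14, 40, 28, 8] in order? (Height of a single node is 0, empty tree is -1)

Insertion order: [14, 40, 28, 8]
Tree (level-order array): [14, 8, 40, None, None, 28]
Compute height bottom-up (empty subtree = -1):
  height(8) = 1 + max(-1, -1) = 0
  height(28) = 1 + max(-1, -1) = 0
  height(40) = 1 + max(0, -1) = 1
  height(14) = 1 + max(0, 1) = 2
Height = 2


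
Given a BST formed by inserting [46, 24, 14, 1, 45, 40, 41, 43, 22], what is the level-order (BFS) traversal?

Tree insertion order: [46, 24, 14, 1, 45, 40, 41, 43, 22]
Tree (level-order array): [46, 24, None, 14, 45, 1, 22, 40, None, None, None, None, None, None, 41, None, 43]
BFS from the root, enqueuing left then right child of each popped node:
  queue [46] -> pop 46, enqueue [24], visited so far: [46]
  queue [24] -> pop 24, enqueue [14, 45], visited so far: [46, 24]
  queue [14, 45] -> pop 14, enqueue [1, 22], visited so far: [46, 24, 14]
  queue [45, 1, 22] -> pop 45, enqueue [40], visited so far: [46, 24, 14, 45]
  queue [1, 22, 40] -> pop 1, enqueue [none], visited so far: [46, 24, 14, 45, 1]
  queue [22, 40] -> pop 22, enqueue [none], visited so far: [46, 24, 14, 45, 1, 22]
  queue [40] -> pop 40, enqueue [41], visited so far: [46, 24, 14, 45, 1, 22, 40]
  queue [41] -> pop 41, enqueue [43], visited so far: [46, 24, 14, 45, 1, 22, 40, 41]
  queue [43] -> pop 43, enqueue [none], visited so far: [46, 24, 14, 45, 1, 22, 40, 41, 43]
Result: [46, 24, 14, 45, 1, 22, 40, 41, 43]


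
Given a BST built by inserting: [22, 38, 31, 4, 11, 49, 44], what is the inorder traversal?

Tree insertion order: [22, 38, 31, 4, 11, 49, 44]
Tree (level-order array): [22, 4, 38, None, 11, 31, 49, None, None, None, None, 44]
Inorder traversal: [4, 11, 22, 31, 38, 44, 49]


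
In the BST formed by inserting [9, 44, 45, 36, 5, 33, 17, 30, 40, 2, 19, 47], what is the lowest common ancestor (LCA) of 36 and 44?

Tree insertion order: [9, 44, 45, 36, 5, 33, 17, 30, 40, 2, 19, 47]
Tree (level-order array): [9, 5, 44, 2, None, 36, 45, None, None, 33, 40, None, 47, 17, None, None, None, None, None, None, 30, 19]
In a BST, the LCA of p=36, q=44 is the first node v on the
root-to-leaf path with p <= v <= q (go left if both < v, right if both > v).
Walk from root:
  at 9: both 36 and 44 > 9, go right
  at 44: 36 <= 44 <= 44, this is the LCA
LCA = 44


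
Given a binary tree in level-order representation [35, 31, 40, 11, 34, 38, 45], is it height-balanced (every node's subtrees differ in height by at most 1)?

Tree (level-order array): [35, 31, 40, 11, 34, 38, 45]
Definition: a tree is height-balanced if, at every node, |h(left) - h(right)| <= 1 (empty subtree has height -1).
Bottom-up per-node check:
  node 11: h_left=-1, h_right=-1, diff=0 [OK], height=0
  node 34: h_left=-1, h_right=-1, diff=0 [OK], height=0
  node 31: h_left=0, h_right=0, diff=0 [OK], height=1
  node 38: h_left=-1, h_right=-1, diff=0 [OK], height=0
  node 45: h_left=-1, h_right=-1, diff=0 [OK], height=0
  node 40: h_left=0, h_right=0, diff=0 [OK], height=1
  node 35: h_left=1, h_right=1, diff=0 [OK], height=2
All nodes satisfy the balance condition.
Result: Balanced


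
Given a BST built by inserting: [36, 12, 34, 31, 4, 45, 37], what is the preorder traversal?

Tree insertion order: [36, 12, 34, 31, 4, 45, 37]
Tree (level-order array): [36, 12, 45, 4, 34, 37, None, None, None, 31]
Preorder traversal: [36, 12, 4, 34, 31, 45, 37]


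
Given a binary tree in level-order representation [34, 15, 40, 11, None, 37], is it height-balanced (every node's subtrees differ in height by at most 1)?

Tree (level-order array): [34, 15, 40, 11, None, 37]
Definition: a tree is height-balanced if, at every node, |h(left) - h(right)| <= 1 (empty subtree has height -1).
Bottom-up per-node check:
  node 11: h_left=-1, h_right=-1, diff=0 [OK], height=0
  node 15: h_left=0, h_right=-1, diff=1 [OK], height=1
  node 37: h_left=-1, h_right=-1, diff=0 [OK], height=0
  node 40: h_left=0, h_right=-1, diff=1 [OK], height=1
  node 34: h_left=1, h_right=1, diff=0 [OK], height=2
All nodes satisfy the balance condition.
Result: Balanced


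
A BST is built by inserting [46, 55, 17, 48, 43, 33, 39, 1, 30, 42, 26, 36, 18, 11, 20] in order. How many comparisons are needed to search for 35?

Search path for 35: 46 -> 17 -> 43 -> 33 -> 39 -> 36
Found: False
Comparisons: 6


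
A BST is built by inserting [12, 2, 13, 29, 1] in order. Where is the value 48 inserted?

Starting tree (level order): [12, 2, 13, 1, None, None, 29]
Insertion path: 12 -> 13 -> 29
Result: insert 48 as right child of 29
Final tree (level order): [12, 2, 13, 1, None, None, 29, None, None, None, 48]


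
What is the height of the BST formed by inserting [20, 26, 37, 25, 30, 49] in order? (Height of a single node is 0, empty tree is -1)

Insertion order: [20, 26, 37, 25, 30, 49]
Tree (level-order array): [20, None, 26, 25, 37, None, None, 30, 49]
Compute height bottom-up (empty subtree = -1):
  height(25) = 1 + max(-1, -1) = 0
  height(30) = 1 + max(-1, -1) = 0
  height(49) = 1 + max(-1, -1) = 0
  height(37) = 1 + max(0, 0) = 1
  height(26) = 1 + max(0, 1) = 2
  height(20) = 1 + max(-1, 2) = 3
Height = 3


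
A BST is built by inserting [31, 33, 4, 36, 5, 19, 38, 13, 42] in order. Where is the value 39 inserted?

Starting tree (level order): [31, 4, 33, None, 5, None, 36, None, 19, None, 38, 13, None, None, 42]
Insertion path: 31 -> 33 -> 36 -> 38 -> 42
Result: insert 39 as left child of 42
Final tree (level order): [31, 4, 33, None, 5, None, 36, None, 19, None, 38, 13, None, None, 42, None, None, 39]


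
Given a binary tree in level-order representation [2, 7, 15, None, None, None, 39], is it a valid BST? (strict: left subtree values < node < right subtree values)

Level-order array: [2, 7, 15, None, None, None, 39]
Validate using subtree bounds (lo, hi): at each node, require lo < value < hi,
then recurse left with hi=value and right with lo=value.
Preorder trace (stopping at first violation):
  at node 2 with bounds (-inf, +inf): OK
  at node 7 with bounds (-inf, 2): VIOLATION
Node 7 violates its bound: not (-inf < 7 < 2).
Result: Not a valid BST


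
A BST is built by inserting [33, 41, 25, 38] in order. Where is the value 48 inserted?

Starting tree (level order): [33, 25, 41, None, None, 38]
Insertion path: 33 -> 41
Result: insert 48 as right child of 41
Final tree (level order): [33, 25, 41, None, None, 38, 48]


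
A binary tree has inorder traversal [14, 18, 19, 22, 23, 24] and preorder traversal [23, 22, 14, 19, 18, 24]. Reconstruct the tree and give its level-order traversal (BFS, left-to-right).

Inorder:  [14, 18, 19, 22, 23, 24]
Preorder: [23, 22, 14, 19, 18, 24]
Algorithm: preorder visits root first, so consume preorder in order;
for each root, split the current inorder slice at that value into
left-subtree inorder and right-subtree inorder, then recurse.
Recursive splits:
  root=23; inorder splits into left=[14, 18, 19, 22], right=[24]
  root=22; inorder splits into left=[14, 18, 19], right=[]
  root=14; inorder splits into left=[], right=[18, 19]
  root=19; inorder splits into left=[18], right=[]
  root=18; inorder splits into left=[], right=[]
  root=24; inorder splits into left=[], right=[]
Reconstructed level-order: [23, 22, 24, 14, 19, 18]


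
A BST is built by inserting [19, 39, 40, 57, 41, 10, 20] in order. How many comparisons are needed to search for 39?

Search path for 39: 19 -> 39
Found: True
Comparisons: 2


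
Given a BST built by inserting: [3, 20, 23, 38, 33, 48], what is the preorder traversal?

Tree insertion order: [3, 20, 23, 38, 33, 48]
Tree (level-order array): [3, None, 20, None, 23, None, 38, 33, 48]
Preorder traversal: [3, 20, 23, 38, 33, 48]


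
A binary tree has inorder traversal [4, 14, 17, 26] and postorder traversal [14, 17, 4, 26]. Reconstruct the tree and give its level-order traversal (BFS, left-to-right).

Inorder:   [4, 14, 17, 26]
Postorder: [14, 17, 4, 26]
Algorithm: postorder visits root last, so walk postorder right-to-left;
each value is the root of the current inorder slice — split it at that
value, recurse on the right subtree first, then the left.
Recursive splits:
  root=26; inorder splits into left=[4, 14, 17], right=[]
  root=4; inorder splits into left=[], right=[14, 17]
  root=17; inorder splits into left=[14], right=[]
  root=14; inorder splits into left=[], right=[]
Reconstructed level-order: [26, 4, 17, 14]


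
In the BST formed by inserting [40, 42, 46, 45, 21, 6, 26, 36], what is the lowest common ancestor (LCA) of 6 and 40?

Tree insertion order: [40, 42, 46, 45, 21, 6, 26, 36]
Tree (level-order array): [40, 21, 42, 6, 26, None, 46, None, None, None, 36, 45]
In a BST, the LCA of p=6, q=40 is the first node v on the
root-to-leaf path with p <= v <= q (go left if both < v, right if both > v).
Walk from root:
  at 40: 6 <= 40 <= 40, this is the LCA
LCA = 40


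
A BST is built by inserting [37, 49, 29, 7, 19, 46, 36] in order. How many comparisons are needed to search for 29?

Search path for 29: 37 -> 29
Found: True
Comparisons: 2


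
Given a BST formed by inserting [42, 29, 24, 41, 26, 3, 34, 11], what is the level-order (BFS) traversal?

Tree insertion order: [42, 29, 24, 41, 26, 3, 34, 11]
Tree (level-order array): [42, 29, None, 24, 41, 3, 26, 34, None, None, 11]
BFS from the root, enqueuing left then right child of each popped node:
  queue [42] -> pop 42, enqueue [29], visited so far: [42]
  queue [29] -> pop 29, enqueue [24, 41], visited so far: [42, 29]
  queue [24, 41] -> pop 24, enqueue [3, 26], visited so far: [42, 29, 24]
  queue [41, 3, 26] -> pop 41, enqueue [34], visited so far: [42, 29, 24, 41]
  queue [3, 26, 34] -> pop 3, enqueue [11], visited so far: [42, 29, 24, 41, 3]
  queue [26, 34, 11] -> pop 26, enqueue [none], visited so far: [42, 29, 24, 41, 3, 26]
  queue [34, 11] -> pop 34, enqueue [none], visited so far: [42, 29, 24, 41, 3, 26, 34]
  queue [11] -> pop 11, enqueue [none], visited so far: [42, 29, 24, 41, 3, 26, 34, 11]
Result: [42, 29, 24, 41, 3, 26, 34, 11]


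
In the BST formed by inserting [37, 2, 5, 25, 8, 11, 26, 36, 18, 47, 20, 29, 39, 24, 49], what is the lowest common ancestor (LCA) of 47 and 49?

Tree insertion order: [37, 2, 5, 25, 8, 11, 26, 36, 18, 47, 20, 29, 39, 24, 49]
Tree (level-order array): [37, 2, 47, None, 5, 39, 49, None, 25, None, None, None, None, 8, 26, None, 11, None, 36, None, 18, 29, None, None, 20, None, None, None, 24]
In a BST, the LCA of p=47, q=49 is the first node v on the
root-to-leaf path with p <= v <= q (go left if both < v, right if both > v).
Walk from root:
  at 37: both 47 and 49 > 37, go right
  at 47: 47 <= 47 <= 49, this is the LCA
LCA = 47


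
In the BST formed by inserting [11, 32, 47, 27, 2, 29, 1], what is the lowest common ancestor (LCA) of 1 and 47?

Tree insertion order: [11, 32, 47, 27, 2, 29, 1]
Tree (level-order array): [11, 2, 32, 1, None, 27, 47, None, None, None, 29]
In a BST, the LCA of p=1, q=47 is the first node v on the
root-to-leaf path with p <= v <= q (go left if both < v, right if both > v).
Walk from root:
  at 11: 1 <= 11 <= 47, this is the LCA
LCA = 11


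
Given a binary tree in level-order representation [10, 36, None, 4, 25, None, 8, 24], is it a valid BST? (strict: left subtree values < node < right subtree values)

Level-order array: [10, 36, None, 4, 25, None, 8, 24]
Validate using subtree bounds (lo, hi): at each node, require lo < value < hi,
then recurse left with hi=value and right with lo=value.
Preorder trace (stopping at first violation):
  at node 10 with bounds (-inf, +inf): OK
  at node 36 with bounds (-inf, 10): VIOLATION
Node 36 violates its bound: not (-inf < 36 < 10).
Result: Not a valid BST


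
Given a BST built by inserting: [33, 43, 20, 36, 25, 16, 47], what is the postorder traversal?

Tree insertion order: [33, 43, 20, 36, 25, 16, 47]
Tree (level-order array): [33, 20, 43, 16, 25, 36, 47]
Postorder traversal: [16, 25, 20, 36, 47, 43, 33]


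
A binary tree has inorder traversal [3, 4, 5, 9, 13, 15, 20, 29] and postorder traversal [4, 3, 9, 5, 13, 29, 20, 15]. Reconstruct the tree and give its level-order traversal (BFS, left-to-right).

Inorder:   [3, 4, 5, 9, 13, 15, 20, 29]
Postorder: [4, 3, 9, 5, 13, 29, 20, 15]
Algorithm: postorder visits root last, so walk postorder right-to-left;
each value is the root of the current inorder slice — split it at that
value, recurse on the right subtree first, then the left.
Recursive splits:
  root=15; inorder splits into left=[3, 4, 5, 9, 13], right=[20, 29]
  root=20; inorder splits into left=[], right=[29]
  root=29; inorder splits into left=[], right=[]
  root=13; inorder splits into left=[3, 4, 5, 9], right=[]
  root=5; inorder splits into left=[3, 4], right=[9]
  root=9; inorder splits into left=[], right=[]
  root=3; inorder splits into left=[], right=[4]
  root=4; inorder splits into left=[], right=[]
Reconstructed level-order: [15, 13, 20, 5, 29, 3, 9, 4]


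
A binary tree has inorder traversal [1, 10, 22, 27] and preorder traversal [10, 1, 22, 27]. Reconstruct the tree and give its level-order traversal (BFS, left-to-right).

Inorder:  [1, 10, 22, 27]
Preorder: [10, 1, 22, 27]
Algorithm: preorder visits root first, so consume preorder in order;
for each root, split the current inorder slice at that value into
left-subtree inorder and right-subtree inorder, then recurse.
Recursive splits:
  root=10; inorder splits into left=[1], right=[22, 27]
  root=1; inorder splits into left=[], right=[]
  root=22; inorder splits into left=[], right=[27]
  root=27; inorder splits into left=[], right=[]
Reconstructed level-order: [10, 1, 22, 27]


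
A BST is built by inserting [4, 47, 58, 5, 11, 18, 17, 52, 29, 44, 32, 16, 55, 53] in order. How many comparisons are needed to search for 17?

Search path for 17: 4 -> 47 -> 5 -> 11 -> 18 -> 17
Found: True
Comparisons: 6


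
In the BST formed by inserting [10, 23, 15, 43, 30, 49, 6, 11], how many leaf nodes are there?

Tree built from: [10, 23, 15, 43, 30, 49, 6, 11]
Tree (level-order array): [10, 6, 23, None, None, 15, 43, 11, None, 30, 49]
Rule: A leaf has 0 children.
Per-node child counts:
  node 10: 2 child(ren)
  node 6: 0 child(ren)
  node 23: 2 child(ren)
  node 15: 1 child(ren)
  node 11: 0 child(ren)
  node 43: 2 child(ren)
  node 30: 0 child(ren)
  node 49: 0 child(ren)
Matching nodes: [6, 11, 30, 49]
Count of leaf nodes: 4


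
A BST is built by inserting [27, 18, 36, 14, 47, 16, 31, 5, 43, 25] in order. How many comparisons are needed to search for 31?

Search path for 31: 27 -> 36 -> 31
Found: True
Comparisons: 3


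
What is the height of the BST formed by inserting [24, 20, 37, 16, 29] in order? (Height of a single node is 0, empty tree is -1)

Insertion order: [24, 20, 37, 16, 29]
Tree (level-order array): [24, 20, 37, 16, None, 29]
Compute height bottom-up (empty subtree = -1):
  height(16) = 1 + max(-1, -1) = 0
  height(20) = 1 + max(0, -1) = 1
  height(29) = 1 + max(-1, -1) = 0
  height(37) = 1 + max(0, -1) = 1
  height(24) = 1 + max(1, 1) = 2
Height = 2


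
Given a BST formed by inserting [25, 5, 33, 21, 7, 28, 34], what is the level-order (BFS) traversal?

Tree insertion order: [25, 5, 33, 21, 7, 28, 34]
Tree (level-order array): [25, 5, 33, None, 21, 28, 34, 7]
BFS from the root, enqueuing left then right child of each popped node:
  queue [25] -> pop 25, enqueue [5, 33], visited so far: [25]
  queue [5, 33] -> pop 5, enqueue [21], visited so far: [25, 5]
  queue [33, 21] -> pop 33, enqueue [28, 34], visited so far: [25, 5, 33]
  queue [21, 28, 34] -> pop 21, enqueue [7], visited so far: [25, 5, 33, 21]
  queue [28, 34, 7] -> pop 28, enqueue [none], visited so far: [25, 5, 33, 21, 28]
  queue [34, 7] -> pop 34, enqueue [none], visited so far: [25, 5, 33, 21, 28, 34]
  queue [7] -> pop 7, enqueue [none], visited so far: [25, 5, 33, 21, 28, 34, 7]
Result: [25, 5, 33, 21, 28, 34, 7]


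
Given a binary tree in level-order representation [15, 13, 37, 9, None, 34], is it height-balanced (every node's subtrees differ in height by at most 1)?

Tree (level-order array): [15, 13, 37, 9, None, 34]
Definition: a tree is height-balanced if, at every node, |h(left) - h(right)| <= 1 (empty subtree has height -1).
Bottom-up per-node check:
  node 9: h_left=-1, h_right=-1, diff=0 [OK], height=0
  node 13: h_left=0, h_right=-1, diff=1 [OK], height=1
  node 34: h_left=-1, h_right=-1, diff=0 [OK], height=0
  node 37: h_left=0, h_right=-1, diff=1 [OK], height=1
  node 15: h_left=1, h_right=1, diff=0 [OK], height=2
All nodes satisfy the balance condition.
Result: Balanced


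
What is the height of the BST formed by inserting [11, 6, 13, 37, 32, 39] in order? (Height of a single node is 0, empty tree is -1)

Insertion order: [11, 6, 13, 37, 32, 39]
Tree (level-order array): [11, 6, 13, None, None, None, 37, 32, 39]
Compute height bottom-up (empty subtree = -1):
  height(6) = 1 + max(-1, -1) = 0
  height(32) = 1 + max(-1, -1) = 0
  height(39) = 1 + max(-1, -1) = 0
  height(37) = 1 + max(0, 0) = 1
  height(13) = 1 + max(-1, 1) = 2
  height(11) = 1 + max(0, 2) = 3
Height = 3


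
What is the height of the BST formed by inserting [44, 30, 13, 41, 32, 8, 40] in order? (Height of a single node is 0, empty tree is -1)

Insertion order: [44, 30, 13, 41, 32, 8, 40]
Tree (level-order array): [44, 30, None, 13, 41, 8, None, 32, None, None, None, None, 40]
Compute height bottom-up (empty subtree = -1):
  height(8) = 1 + max(-1, -1) = 0
  height(13) = 1 + max(0, -1) = 1
  height(40) = 1 + max(-1, -1) = 0
  height(32) = 1 + max(-1, 0) = 1
  height(41) = 1 + max(1, -1) = 2
  height(30) = 1 + max(1, 2) = 3
  height(44) = 1 + max(3, -1) = 4
Height = 4


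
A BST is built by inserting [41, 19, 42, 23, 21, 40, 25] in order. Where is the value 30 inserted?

Starting tree (level order): [41, 19, 42, None, 23, None, None, 21, 40, None, None, 25]
Insertion path: 41 -> 19 -> 23 -> 40 -> 25
Result: insert 30 as right child of 25
Final tree (level order): [41, 19, 42, None, 23, None, None, 21, 40, None, None, 25, None, None, 30]


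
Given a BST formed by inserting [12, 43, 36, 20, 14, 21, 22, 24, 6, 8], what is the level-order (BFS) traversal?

Tree insertion order: [12, 43, 36, 20, 14, 21, 22, 24, 6, 8]
Tree (level-order array): [12, 6, 43, None, 8, 36, None, None, None, 20, None, 14, 21, None, None, None, 22, None, 24]
BFS from the root, enqueuing left then right child of each popped node:
  queue [12] -> pop 12, enqueue [6, 43], visited so far: [12]
  queue [6, 43] -> pop 6, enqueue [8], visited so far: [12, 6]
  queue [43, 8] -> pop 43, enqueue [36], visited so far: [12, 6, 43]
  queue [8, 36] -> pop 8, enqueue [none], visited so far: [12, 6, 43, 8]
  queue [36] -> pop 36, enqueue [20], visited so far: [12, 6, 43, 8, 36]
  queue [20] -> pop 20, enqueue [14, 21], visited so far: [12, 6, 43, 8, 36, 20]
  queue [14, 21] -> pop 14, enqueue [none], visited so far: [12, 6, 43, 8, 36, 20, 14]
  queue [21] -> pop 21, enqueue [22], visited so far: [12, 6, 43, 8, 36, 20, 14, 21]
  queue [22] -> pop 22, enqueue [24], visited so far: [12, 6, 43, 8, 36, 20, 14, 21, 22]
  queue [24] -> pop 24, enqueue [none], visited so far: [12, 6, 43, 8, 36, 20, 14, 21, 22, 24]
Result: [12, 6, 43, 8, 36, 20, 14, 21, 22, 24]


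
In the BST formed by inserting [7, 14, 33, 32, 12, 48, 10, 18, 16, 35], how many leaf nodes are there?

Tree built from: [7, 14, 33, 32, 12, 48, 10, 18, 16, 35]
Tree (level-order array): [7, None, 14, 12, 33, 10, None, 32, 48, None, None, 18, None, 35, None, 16]
Rule: A leaf has 0 children.
Per-node child counts:
  node 7: 1 child(ren)
  node 14: 2 child(ren)
  node 12: 1 child(ren)
  node 10: 0 child(ren)
  node 33: 2 child(ren)
  node 32: 1 child(ren)
  node 18: 1 child(ren)
  node 16: 0 child(ren)
  node 48: 1 child(ren)
  node 35: 0 child(ren)
Matching nodes: [10, 16, 35]
Count of leaf nodes: 3


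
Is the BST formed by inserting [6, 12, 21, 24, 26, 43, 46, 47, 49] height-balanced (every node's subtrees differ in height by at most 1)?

Tree (level-order array): [6, None, 12, None, 21, None, 24, None, 26, None, 43, None, 46, None, 47, None, 49]
Definition: a tree is height-balanced if, at every node, |h(left) - h(right)| <= 1 (empty subtree has height -1).
Bottom-up per-node check:
  node 49: h_left=-1, h_right=-1, diff=0 [OK], height=0
  node 47: h_left=-1, h_right=0, diff=1 [OK], height=1
  node 46: h_left=-1, h_right=1, diff=2 [FAIL (|-1-1|=2 > 1)], height=2
  node 43: h_left=-1, h_right=2, diff=3 [FAIL (|-1-2|=3 > 1)], height=3
  node 26: h_left=-1, h_right=3, diff=4 [FAIL (|-1-3|=4 > 1)], height=4
  node 24: h_left=-1, h_right=4, diff=5 [FAIL (|-1-4|=5 > 1)], height=5
  node 21: h_left=-1, h_right=5, diff=6 [FAIL (|-1-5|=6 > 1)], height=6
  node 12: h_left=-1, h_right=6, diff=7 [FAIL (|-1-6|=7 > 1)], height=7
  node 6: h_left=-1, h_right=7, diff=8 [FAIL (|-1-7|=8 > 1)], height=8
Node 46 violates the condition: |-1 - 1| = 2 > 1.
Result: Not balanced


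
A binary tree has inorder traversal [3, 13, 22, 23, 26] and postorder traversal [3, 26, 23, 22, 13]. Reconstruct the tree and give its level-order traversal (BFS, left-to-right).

Inorder:   [3, 13, 22, 23, 26]
Postorder: [3, 26, 23, 22, 13]
Algorithm: postorder visits root last, so walk postorder right-to-left;
each value is the root of the current inorder slice — split it at that
value, recurse on the right subtree first, then the left.
Recursive splits:
  root=13; inorder splits into left=[3], right=[22, 23, 26]
  root=22; inorder splits into left=[], right=[23, 26]
  root=23; inorder splits into left=[], right=[26]
  root=26; inorder splits into left=[], right=[]
  root=3; inorder splits into left=[], right=[]
Reconstructed level-order: [13, 3, 22, 23, 26]


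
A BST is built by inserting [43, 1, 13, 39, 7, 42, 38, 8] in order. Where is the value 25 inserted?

Starting tree (level order): [43, 1, None, None, 13, 7, 39, None, 8, 38, 42]
Insertion path: 43 -> 1 -> 13 -> 39 -> 38
Result: insert 25 as left child of 38
Final tree (level order): [43, 1, None, None, 13, 7, 39, None, 8, 38, 42, None, None, 25]


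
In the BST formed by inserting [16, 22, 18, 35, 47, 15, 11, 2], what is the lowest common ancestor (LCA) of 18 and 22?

Tree insertion order: [16, 22, 18, 35, 47, 15, 11, 2]
Tree (level-order array): [16, 15, 22, 11, None, 18, 35, 2, None, None, None, None, 47]
In a BST, the LCA of p=18, q=22 is the first node v on the
root-to-leaf path with p <= v <= q (go left if both < v, right if both > v).
Walk from root:
  at 16: both 18 and 22 > 16, go right
  at 22: 18 <= 22 <= 22, this is the LCA
LCA = 22


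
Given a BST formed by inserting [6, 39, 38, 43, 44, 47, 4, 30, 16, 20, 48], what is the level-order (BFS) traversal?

Tree insertion order: [6, 39, 38, 43, 44, 47, 4, 30, 16, 20, 48]
Tree (level-order array): [6, 4, 39, None, None, 38, 43, 30, None, None, 44, 16, None, None, 47, None, 20, None, 48]
BFS from the root, enqueuing left then right child of each popped node:
  queue [6] -> pop 6, enqueue [4, 39], visited so far: [6]
  queue [4, 39] -> pop 4, enqueue [none], visited so far: [6, 4]
  queue [39] -> pop 39, enqueue [38, 43], visited so far: [6, 4, 39]
  queue [38, 43] -> pop 38, enqueue [30], visited so far: [6, 4, 39, 38]
  queue [43, 30] -> pop 43, enqueue [44], visited so far: [6, 4, 39, 38, 43]
  queue [30, 44] -> pop 30, enqueue [16], visited so far: [6, 4, 39, 38, 43, 30]
  queue [44, 16] -> pop 44, enqueue [47], visited so far: [6, 4, 39, 38, 43, 30, 44]
  queue [16, 47] -> pop 16, enqueue [20], visited so far: [6, 4, 39, 38, 43, 30, 44, 16]
  queue [47, 20] -> pop 47, enqueue [48], visited so far: [6, 4, 39, 38, 43, 30, 44, 16, 47]
  queue [20, 48] -> pop 20, enqueue [none], visited so far: [6, 4, 39, 38, 43, 30, 44, 16, 47, 20]
  queue [48] -> pop 48, enqueue [none], visited so far: [6, 4, 39, 38, 43, 30, 44, 16, 47, 20, 48]
Result: [6, 4, 39, 38, 43, 30, 44, 16, 47, 20, 48]


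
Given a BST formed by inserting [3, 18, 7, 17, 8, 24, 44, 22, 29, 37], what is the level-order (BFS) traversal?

Tree insertion order: [3, 18, 7, 17, 8, 24, 44, 22, 29, 37]
Tree (level-order array): [3, None, 18, 7, 24, None, 17, 22, 44, 8, None, None, None, 29, None, None, None, None, 37]
BFS from the root, enqueuing left then right child of each popped node:
  queue [3] -> pop 3, enqueue [18], visited so far: [3]
  queue [18] -> pop 18, enqueue [7, 24], visited so far: [3, 18]
  queue [7, 24] -> pop 7, enqueue [17], visited so far: [3, 18, 7]
  queue [24, 17] -> pop 24, enqueue [22, 44], visited so far: [3, 18, 7, 24]
  queue [17, 22, 44] -> pop 17, enqueue [8], visited so far: [3, 18, 7, 24, 17]
  queue [22, 44, 8] -> pop 22, enqueue [none], visited so far: [3, 18, 7, 24, 17, 22]
  queue [44, 8] -> pop 44, enqueue [29], visited so far: [3, 18, 7, 24, 17, 22, 44]
  queue [8, 29] -> pop 8, enqueue [none], visited so far: [3, 18, 7, 24, 17, 22, 44, 8]
  queue [29] -> pop 29, enqueue [37], visited so far: [3, 18, 7, 24, 17, 22, 44, 8, 29]
  queue [37] -> pop 37, enqueue [none], visited so far: [3, 18, 7, 24, 17, 22, 44, 8, 29, 37]
Result: [3, 18, 7, 24, 17, 22, 44, 8, 29, 37]


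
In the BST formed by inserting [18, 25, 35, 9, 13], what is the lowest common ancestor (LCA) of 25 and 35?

Tree insertion order: [18, 25, 35, 9, 13]
Tree (level-order array): [18, 9, 25, None, 13, None, 35]
In a BST, the LCA of p=25, q=35 is the first node v on the
root-to-leaf path with p <= v <= q (go left if both < v, right if both > v).
Walk from root:
  at 18: both 25 and 35 > 18, go right
  at 25: 25 <= 25 <= 35, this is the LCA
LCA = 25


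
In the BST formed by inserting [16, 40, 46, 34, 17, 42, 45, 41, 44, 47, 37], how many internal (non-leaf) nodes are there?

Tree built from: [16, 40, 46, 34, 17, 42, 45, 41, 44, 47, 37]
Tree (level-order array): [16, None, 40, 34, 46, 17, 37, 42, 47, None, None, None, None, 41, 45, None, None, None, None, 44]
Rule: An internal node has at least one child.
Per-node child counts:
  node 16: 1 child(ren)
  node 40: 2 child(ren)
  node 34: 2 child(ren)
  node 17: 0 child(ren)
  node 37: 0 child(ren)
  node 46: 2 child(ren)
  node 42: 2 child(ren)
  node 41: 0 child(ren)
  node 45: 1 child(ren)
  node 44: 0 child(ren)
  node 47: 0 child(ren)
Matching nodes: [16, 40, 34, 46, 42, 45]
Count of internal (non-leaf) nodes: 6


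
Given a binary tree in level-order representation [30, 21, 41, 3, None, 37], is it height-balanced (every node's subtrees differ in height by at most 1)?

Tree (level-order array): [30, 21, 41, 3, None, 37]
Definition: a tree is height-balanced if, at every node, |h(left) - h(right)| <= 1 (empty subtree has height -1).
Bottom-up per-node check:
  node 3: h_left=-1, h_right=-1, diff=0 [OK], height=0
  node 21: h_left=0, h_right=-1, diff=1 [OK], height=1
  node 37: h_left=-1, h_right=-1, diff=0 [OK], height=0
  node 41: h_left=0, h_right=-1, diff=1 [OK], height=1
  node 30: h_left=1, h_right=1, diff=0 [OK], height=2
All nodes satisfy the balance condition.
Result: Balanced


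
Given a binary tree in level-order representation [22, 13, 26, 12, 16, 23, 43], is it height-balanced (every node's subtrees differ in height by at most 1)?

Tree (level-order array): [22, 13, 26, 12, 16, 23, 43]
Definition: a tree is height-balanced if, at every node, |h(left) - h(right)| <= 1 (empty subtree has height -1).
Bottom-up per-node check:
  node 12: h_left=-1, h_right=-1, diff=0 [OK], height=0
  node 16: h_left=-1, h_right=-1, diff=0 [OK], height=0
  node 13: h_left=0, h_right=0, diff=0 [OK], height=1
  node 23: h_left=-1, h_right=-1, diff=0 [OK], height=0
  node 43: h_left=-1, h_right=-1, diff=0 [OK], height=0
  node 26: h_left=0, h_right=0, diff=0 [OK], height=1
  node 22: h_left=1, h_right=1, diff=0 [OK], height=2
All nodes satisfy the balance condition.
Result: Balanced


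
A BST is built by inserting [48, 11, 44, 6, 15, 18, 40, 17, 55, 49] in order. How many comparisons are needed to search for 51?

Search path for 51: 48 -> 55 -> 49
Found: False
Comparisons: 3


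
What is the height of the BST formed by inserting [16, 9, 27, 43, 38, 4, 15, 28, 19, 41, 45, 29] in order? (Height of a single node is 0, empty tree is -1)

Insertion order: [16, 9, 27, 43, 38, 4, 15, 28, 19, 41, 45, 29]
Tree (level-order array): [16, 9, 27, 4, 15, 19, 43, None, None, None, None, None, None, 38, 45, 28, 41, None, None, None, 29]
Compute height bottom-up (empty subtree = -1):
  height(4) = 1 + max(-1, -1) = 0
  height(15) = 1 + max(-1, -1) = 0
  height(9) = 1 + max(0, 0) = 1
  height(19) = 1 + max(-1, -1) = 0
  height(29) = 1 + max(-1, -1) = 0
  height(28) = 1 + max(-1, 0) = 1
  height(41) = 1 + max(-1, -1) = 0
  height(38) = 1 + max(1, 0) = 2
  height(45) = 1 + max(-1, -1) = 0
  height(43) = 1 + max(2, 0) = 3
  height(27) = 1 + max(0, 3) = 4
  height(16) = 1 + max(1, 4) = 5
Height = 5


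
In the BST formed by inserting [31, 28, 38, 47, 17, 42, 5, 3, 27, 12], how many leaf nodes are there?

Tree built from: [31, 28, 38, 47, 17, 42, 5, 3, 27, 12]
Tree (level-order array): [31, 28, 38, 17, None, None, 47, 5, 27, 42, None, 3, 12]
Rule: A leaf has 0 children.
Per-node child counts:
  node 31: 2 child(ren)
  node 28: 1 child(ren)
  node 17: 2 child(ren)
  node 5: 2 child(ren)
  node 3: 0 child(ren)
  node 12: 0 child(ren)
  node 27: 0 child(ren)
  node 38: 1 child(ren)
  node 47: 1 child(ren)
  node 42: 0 child(ren)
Matching nodes: [3, 12, 27, 42]
Count of leaf nodes: 4
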